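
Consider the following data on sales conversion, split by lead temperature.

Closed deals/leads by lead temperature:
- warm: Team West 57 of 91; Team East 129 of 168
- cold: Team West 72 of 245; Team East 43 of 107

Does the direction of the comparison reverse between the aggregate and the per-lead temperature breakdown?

Warm: Team West 57/91 = 62.6%, Team East 129/168 = 76.8% → Team East
Cold: Team West 72/245 = 29.4%, Team East 43/107 = 40.2% → Team East
Overall: Team West 129/336 = 38.4%, Team East 172/275 = 62.5% → Team East
Team East wins overall and in every lead group — no reversal.

No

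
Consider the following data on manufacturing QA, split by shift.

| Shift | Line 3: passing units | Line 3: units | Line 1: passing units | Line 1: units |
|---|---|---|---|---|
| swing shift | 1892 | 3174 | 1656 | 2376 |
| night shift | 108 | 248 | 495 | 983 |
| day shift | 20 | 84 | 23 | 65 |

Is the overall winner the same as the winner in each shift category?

Yes

Swing shift: Line 3 1892/3174 = 59.6%, Line 1 1656/2376 = 69.7% → Line 1
Night shift: Line 3 108/248 = 43.5%, Line 1 495/983 = 50.4% → Line 1
Day shift: Line 3 20/84 = 23.8%, Line 1 23/65 = 35.4% → Line 1
Overall: Line 3 2020/3506 = 57.6%, Line 1 2174/3424 = 63.5% → Line 1
Line 1 wins overall and in every shift group — no reversal.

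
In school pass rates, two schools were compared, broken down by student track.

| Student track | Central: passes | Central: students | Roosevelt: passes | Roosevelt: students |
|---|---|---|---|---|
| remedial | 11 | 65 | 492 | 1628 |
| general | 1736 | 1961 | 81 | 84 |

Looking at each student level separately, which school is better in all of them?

Remedial: Central 11/65 = 16.9%, Roosevelt 492/1628 = 30.2% → Roosevelt
General: Central 1736/1961 = 88.5%, Roosevelt 81/84 = 96.4% → Roosevelt
Roosevelt has the higher rate in both groups.

Roosevelt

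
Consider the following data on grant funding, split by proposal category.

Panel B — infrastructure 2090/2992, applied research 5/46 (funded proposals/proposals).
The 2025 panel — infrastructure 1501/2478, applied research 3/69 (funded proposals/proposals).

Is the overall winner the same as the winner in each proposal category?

Infrastructure: Panel B 2090/2992 = 69.9%, the 2025 panel 1501/2478 = 60.6% → Panel B
Applied research: Panel B 5/46 = 10.9%, the 2025 panel 3/69 = 4.3% → Panel B
Overall: Panel B 2095/3038 = 69.0%, the 2025 panel 1504/2547 = 59.0% → Panel B
Panel B wins overall and in every proposal group — no reversal.

Yes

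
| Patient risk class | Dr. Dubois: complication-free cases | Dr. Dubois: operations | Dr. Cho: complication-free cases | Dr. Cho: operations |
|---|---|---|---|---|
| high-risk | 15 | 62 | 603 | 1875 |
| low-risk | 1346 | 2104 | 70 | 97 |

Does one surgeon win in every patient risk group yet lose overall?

High-risk: Dr. Dubois 15/62 = 24.2%, Dr. Cho 603/1875 = 32.2% → Dr. Cho
Low-risk: Dr. Dubois 1346/2104 = 64.0%, Dr. Cho 70/97 = 72.2% → Dr. Cho
Overall: Dr. Dubois 1361/2166 = 62.8%, Dr. Cho 673/1972 = 34.1% → Dr. Dubois
Dr. Cho wins each patient risk group but Dr. Dubois wins overall — the comparison reverses. Dr. Cho's operations skew toward high-risk, which has a lower base rate.

Yes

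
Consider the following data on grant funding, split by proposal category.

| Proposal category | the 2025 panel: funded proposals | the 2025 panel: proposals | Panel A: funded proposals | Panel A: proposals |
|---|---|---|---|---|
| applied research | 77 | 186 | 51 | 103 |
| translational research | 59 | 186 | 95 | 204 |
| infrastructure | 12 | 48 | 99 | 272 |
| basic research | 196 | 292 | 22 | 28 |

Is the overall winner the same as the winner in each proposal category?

Applied research: the 2025 panel 77/186 = 41.4%, Panel A 51/103 = 49.5% → Panel A
Translational research: the 2025 panel 59/186 = 31.7%, Panel A 95/204 = 46.6% → Panel A
Infrastructure: the 2025 panel 12/48 = 25.0%, Panel A 99/272 = 36.4% → Panel A
Basic research: the 2025 panel 196/292 = 67.1%, Panel A 22/28 = 78.6% → Panel A
Overall: the 2025 panel 344/712 = 48.3%, Panel A 267/607 = 44.0% → the 2025 panel
Panel A wins each proposal group but the 2025 panel wins overall — the comparison reverses. Panel A's proposals skew toward infrastructure, which has a lower base rate.

No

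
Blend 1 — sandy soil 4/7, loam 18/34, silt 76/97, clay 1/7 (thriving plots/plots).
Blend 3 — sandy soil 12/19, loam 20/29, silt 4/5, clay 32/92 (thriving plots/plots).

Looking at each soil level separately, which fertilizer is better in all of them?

Sandy soil: Blend 1 4/7 = 57.1%, Blend 3 12/19 = 63.2% → Blend 3
Loam: Blend 1 18/34 = 52.9%, Blend 3 20/29 = 69.0% → Blend 3
Silt: Blend 1 76/97 = 78.4%, Blend 3 4/5 = 80.0% → Blend 3
Clay: Blend 1 1/7 = 14.3%, Blend 3 32/92 = 34.8% → Blend 3
Blend 3 has the higher rate in all 4 groups.

Blend 3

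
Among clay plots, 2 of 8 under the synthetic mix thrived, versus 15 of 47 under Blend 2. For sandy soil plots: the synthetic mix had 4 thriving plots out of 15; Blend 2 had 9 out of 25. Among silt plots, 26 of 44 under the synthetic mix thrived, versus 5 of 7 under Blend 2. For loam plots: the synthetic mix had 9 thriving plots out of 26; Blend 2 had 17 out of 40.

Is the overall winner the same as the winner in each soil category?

No

Clay: the synthetic mix 2/8 = 25.0%, Blend 2 15/47 = 31.9% → Blend 2
Sandy soil: the synthetic mix 4/15 = 26.7%, Blend 2 9/25 = 36.0% → Blend 2
Silt: the synthetic mix 26/44 = 59.1%, Blend 2 5/7 = 71.4% → Blend 2
Loam: the synthetic mix 9/26 = 34.6%, Blend 2 17/40 = 42.5% → Blend 2
Overall: the synthetic mix 41/93 = 44.1%, Blend 2 46/119 = 38.7% → the synthetic mix
Blend 2 wins each soil group but the synthetic mix wins overall — the comparison reverses. Blend 2's plots skew toward clay, which has a lower base rate.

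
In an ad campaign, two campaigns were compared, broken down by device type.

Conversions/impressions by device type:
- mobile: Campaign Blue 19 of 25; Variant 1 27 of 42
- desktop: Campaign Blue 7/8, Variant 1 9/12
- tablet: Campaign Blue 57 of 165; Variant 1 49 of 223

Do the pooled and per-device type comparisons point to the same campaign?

Mobile: Campaign Blue 19/25 = 76.0%, Variant 1 27/42 = 64.3% → Campaign Blue
Desktop: Campaign Blue 7/8 = 87.5%, Variant 1 9/12 = 75.0% → Campaign Blue
Tablet: Campaign Blue 57/165 = 34.5%, Variant 1 49/223 = 22.0% → Campaign Blue
Overall: Campaign Blue 83/198 = 41.9%, Variant 1 85/277 = 30.7% → Campaign Blue
Campaign Blue wins overall and in every device group — no reversal.

Yes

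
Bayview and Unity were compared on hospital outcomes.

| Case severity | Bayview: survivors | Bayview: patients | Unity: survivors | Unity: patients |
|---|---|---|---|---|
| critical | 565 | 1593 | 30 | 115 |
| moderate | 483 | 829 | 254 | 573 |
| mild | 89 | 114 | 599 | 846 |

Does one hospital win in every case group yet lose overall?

Critical: Bayview 565/1593 = 35.5%, Unity 30/115 = 26.1% → Bayview
Moderate: Bayview 483/829 = 58.3%, Unity 254/573 = 44.3% → Bayview
Mild: Bayview 89/114 = 78.1%, Unity 599/846 = 70.8% → Bayview
Overall: Bayview 1137/2536 = 44.8%, Unity 883/1534 = 57.6% → Unity
Bayview wins each case group but Unity wins overall — the comparison reverses. Bayview's patients skew toward critical, which has a lower base rate.

Yes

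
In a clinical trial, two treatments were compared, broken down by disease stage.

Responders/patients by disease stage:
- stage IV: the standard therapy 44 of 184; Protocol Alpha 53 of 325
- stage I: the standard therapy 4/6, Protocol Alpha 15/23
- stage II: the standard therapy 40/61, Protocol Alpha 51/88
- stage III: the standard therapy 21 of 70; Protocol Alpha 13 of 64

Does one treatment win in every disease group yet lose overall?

No

Stage IV: the standard therapy 44/184 = 23.9%, Protocol Alpha 53/325 = 16.3% → the standard therapy
Stage I: the standard therapy 4/6 = 66.7%, Protocol Alpha 15/23 = 65.2% → the standard therapy
Stage II: the standard therapy 40/61 = 65.6%, Protocol Alpha 51/88 = 58.0% → the standard therapy
Stage III: the standard therapy 21/70 = 30.0%, Protocol Alpha 13/64 = 20.3% → the standard therapy
Overall: the standard therapy 109/321 = 34.0%, Protocol Alpha 132/500 = 26.4% → the standard therapy
The standard therapy wins overall and in every disease group — no reversal.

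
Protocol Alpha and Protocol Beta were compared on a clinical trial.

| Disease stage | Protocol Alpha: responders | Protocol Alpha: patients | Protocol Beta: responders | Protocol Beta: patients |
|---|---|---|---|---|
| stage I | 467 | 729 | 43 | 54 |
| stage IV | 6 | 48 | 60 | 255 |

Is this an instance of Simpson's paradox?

Yes

Stage I: Protocol Alpha 467/729 = 64.1%, Protocol Beta 43/54 = 79.6% → Protocol Beta
Stage IV: Protocol Alpha 6/48 = 12.5%, Protocol Beta 60/255 = 23.5% → Protocol Beta
Overall: Protocol Alpha 473/777 = 60.9%, Protocol Beta 103/309 = 33.3% → Protocol Alpha
Protocol Beta wins each disease group but Protocol Alpha wins overall — the comparison reverses. Protocol Beta's patients skew toward stage IV, which has a lower base rate.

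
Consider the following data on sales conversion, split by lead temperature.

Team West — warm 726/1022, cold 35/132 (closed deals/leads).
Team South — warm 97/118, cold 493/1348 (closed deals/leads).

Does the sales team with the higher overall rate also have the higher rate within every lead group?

Warm: Team West 726/1022 = 71.0%, Team South 97/118 = 82.2% → Team South
Cold: Team West 35/132 = 26.5%, Team South 493/1348 = 36.6% → Team South
Overall: Team West 761/1154 = 65.9%, Team South 590/1466 = 40.2% → Team West
Team South wins each lead group but Team West wins overall — the comparison reverses. Team South's leads skew toward cold, which has a lower base rate.

No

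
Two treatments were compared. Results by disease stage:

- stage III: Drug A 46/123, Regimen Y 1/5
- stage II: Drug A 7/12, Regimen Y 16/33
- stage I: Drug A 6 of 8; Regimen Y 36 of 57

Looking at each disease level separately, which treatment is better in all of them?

Drug A

Stage III: Drug A 46/123 = 37.4%, Regimen Y 1/5 = 20.0% → Drug A
Stage II: Drug A 7/12 = 58.3%, Regimen Y 16/33 = 48.5% → Drug A
Stage I: Drug A 6/8 = 75.0%, Regimen Y 36/57 = 63.2% → Drug A
Drug A has the higher rate in all 3 groups.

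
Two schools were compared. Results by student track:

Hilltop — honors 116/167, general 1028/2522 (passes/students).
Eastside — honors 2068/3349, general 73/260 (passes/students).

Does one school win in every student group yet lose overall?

Honors: Hilltop 116/167 = 69.5%, Eastside 2068/3349 = 61.7% → Hilltop
General: Hilltop 1028/2522 = 40.8%, Eastside 73/260 = 28.1% → Hilltop
Overall: Hilltop 1144/2689 = 42.5%, Eastside 2141/3609 = 59.3% → Eastside
Hilltop wins each student group but Eastside wins overall — the comparison reverses. Hilltop's students skew toward general, which has a lower base rate.

Yes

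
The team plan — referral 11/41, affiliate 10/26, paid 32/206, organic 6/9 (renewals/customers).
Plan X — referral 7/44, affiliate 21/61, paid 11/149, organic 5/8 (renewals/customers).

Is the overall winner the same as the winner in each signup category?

Referral: the team plan 11/41 = 26.8%, Plan X 7/44 = 15.9% → the team plan
Affiliate: the team plan 10/26 = 38.5%, Plan X 21/61 = 34.4% → the team plan
Paid: the team plan 32/206 = 15.5%, Plan X 11/149 = 7.4% → the team plan
Organic: the team plan 6/9 = 66.7%, Plan X 5/8 = 62.5% → the team plan
Overall: the team plan 59/282 = 20.9%, Plan X 44/262 = 16.8% → the team plan
The team plan wins overall and in every signup group — no reversal.

Yes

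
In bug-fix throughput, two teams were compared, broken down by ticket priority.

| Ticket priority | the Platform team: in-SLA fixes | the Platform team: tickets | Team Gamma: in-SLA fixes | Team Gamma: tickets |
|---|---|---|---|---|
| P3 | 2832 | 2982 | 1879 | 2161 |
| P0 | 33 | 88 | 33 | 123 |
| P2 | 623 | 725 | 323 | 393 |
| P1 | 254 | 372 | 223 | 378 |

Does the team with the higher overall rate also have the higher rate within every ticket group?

Yes

P3: the Platform team 2832/2982 = 95.0%, Team Gamma 1879/2161 = 87.0% → the Platform team
P0: the Platform team 33/88 = 37.5%, Team Gamma 33/123 = 26.8% → the Platform team
P2: the Platform team 623/725 = 85.9%, Team Gamma 323/393 = 82.2% → the Platform team
P1: the Platform team 254/372 = 68.3%, Team Gamma 223/378 = 59.0% → the Platform team
Overall: the Platform team 3742/4167 = 89.8%, Team Gamma 2458/3055 = 80.5% → the Platform team
The Platform team wins overall and in every ticket group — no reversal.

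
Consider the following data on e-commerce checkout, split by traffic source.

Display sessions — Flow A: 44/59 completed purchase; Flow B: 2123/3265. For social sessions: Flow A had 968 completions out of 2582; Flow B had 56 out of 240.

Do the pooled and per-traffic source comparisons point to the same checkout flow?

Display: Flow A 44/59 = 74.6%, Flow B 2123/3265 = 65.0% → Flow A
Social: Flow A 968/2582 = 37.5%, Flow B 56/240 = 23.3% → Flow A
Overall: Flow A 1012/2641 = 38.3%, Flow B 2179/3505 = 62.2% → Flow B
Flow A wins each traffic group but Flow B wins overall — the comparison reverses. Flow A's sessions skew toward social, which has a lower base rate.

No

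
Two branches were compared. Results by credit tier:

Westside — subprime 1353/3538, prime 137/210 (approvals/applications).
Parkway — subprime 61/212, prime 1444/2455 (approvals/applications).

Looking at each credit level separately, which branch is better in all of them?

Westside

Subprime: Westside 1353/3538 = 38.2%, Parkway 61/212 = 28.8% → Westside
Prime: Westside 137/210 = 65.2%, Parkway 1444/2455 = 58.8% → Westside
Westside has the higher rate in both groups.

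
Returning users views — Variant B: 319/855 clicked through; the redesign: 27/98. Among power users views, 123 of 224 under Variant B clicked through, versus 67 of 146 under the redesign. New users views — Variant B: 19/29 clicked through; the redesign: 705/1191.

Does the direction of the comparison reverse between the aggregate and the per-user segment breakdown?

Returning users: Variant B 319/855 = 37.3%, the redesign 27/98 = 27.6% → Variant B
Power users: Variant B 123/224 = 54.9%, the redesign 67/146 = 45.9% → Variant B
New users: Variant B 19/29 = 65.5%, the redesign 705/1191 = 59.2% → Variant B
Overall: Variant B 461/1108 = 41.6%, the redesign 799/1435 = 55.7% → the redesign
Variant B wins each user group but the redesign wins overall — the comparison reverses. Variant B's views skew toward returning users, which has a lower base rate.

Yes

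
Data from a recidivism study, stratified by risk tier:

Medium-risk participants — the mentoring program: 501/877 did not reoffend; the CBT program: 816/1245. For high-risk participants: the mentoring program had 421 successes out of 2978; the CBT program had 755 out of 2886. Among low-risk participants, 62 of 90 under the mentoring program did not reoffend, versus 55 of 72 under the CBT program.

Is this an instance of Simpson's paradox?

Medium-risk: the mentoring program 501/877 = 57.1%, the CBT program 816/1245 = 65.5% → the CBT program
High-risk: the mentoring program 421/2978 = 14.1%, the CBT program 755/2886 = 26.2% → the CBT program
Low-risk: the mentoring program 62/90 = 68.9%, the CBT program 55/72 = 76.4% → the CBT program
Overall: the mentoring program 984/3945 = 24.9%, the CBT program 1626/4203 = 38.7% → the CBT program
The CBT program wins overall and in every risk group — no reversal.

No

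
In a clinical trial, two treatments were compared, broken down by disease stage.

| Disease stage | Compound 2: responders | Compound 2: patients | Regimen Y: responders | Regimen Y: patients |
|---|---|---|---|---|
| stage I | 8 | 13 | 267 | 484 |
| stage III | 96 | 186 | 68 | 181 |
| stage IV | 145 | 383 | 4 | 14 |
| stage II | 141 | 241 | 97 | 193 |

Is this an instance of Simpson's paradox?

Yes

Stage I: Compound 2 8/13 = 61.5%, Regimen Y 267/484 = 55.2% → Compound 2
Stage III: Compound 2 96/186 = 51.6%, Regimen Y 68/181 = 37.6% → Compound 2
Stage IV: Compound 2 145/383 = 37.9%, Regimen Y 4/14 = 28.6% → Compound 2
Stage II: Compound 2 141/241 = 58.5%, Regimen Y 97/193 = 50.3% → Compound 2
Overall: Compound 2 390/823 = 47.4%, Regimen Y 436/872 = 50.0% → Regimen Y
Compound 2 wins each disease group but Regimen Y wins overall — the comparison reverses. Compound 2's patients skew toward stage IV, which has a lower base rate.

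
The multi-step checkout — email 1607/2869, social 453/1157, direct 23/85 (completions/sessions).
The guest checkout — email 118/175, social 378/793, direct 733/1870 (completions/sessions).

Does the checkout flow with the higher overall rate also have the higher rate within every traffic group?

No

Email: the multi-step checkout 1607/2869 = 56.0%, the guest checkout 118/175 = 67.4% → the guest checkout
Social: the multi-step checkout 453/1157 = 39.2%, the guest checkout 378/793 = 47.7% → the guest checkout
Direct: the multi-step checkout 23/85 = 27.1%, the guest checkout 733/1870 = 39.2% → the guest checkout
Overall: the multi-step checkout 2083/4111 = 50.7%, the guest checkout 1229/2838 = 43.3% → the multi-step checkout
The guest checkout wins each traffic group but the multi-step checkout wins overall — the comparison reverses. The guest checkout's sessions skew toward direct, which has a lower base rate.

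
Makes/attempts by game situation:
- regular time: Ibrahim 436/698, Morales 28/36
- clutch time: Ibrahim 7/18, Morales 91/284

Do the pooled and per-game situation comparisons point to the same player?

Regular time: Ibrahim 436/698 = 62.5%, Morales 28/36 = 77.8% → Morales
Clutch time: Ibrahim 7/18 = 38.9%, Morales 91/284 = 32.0% → Ibrahim
Overall: Ibrahim 443/716 = 61.9%, Morales 119/320 = 37.2% → Ibrahim
Neither sweeps: Ibrahim wins 1 of 2 groups, Morales wins 1. Ibrahim wins overall but not every group — no Simpson reversal.

No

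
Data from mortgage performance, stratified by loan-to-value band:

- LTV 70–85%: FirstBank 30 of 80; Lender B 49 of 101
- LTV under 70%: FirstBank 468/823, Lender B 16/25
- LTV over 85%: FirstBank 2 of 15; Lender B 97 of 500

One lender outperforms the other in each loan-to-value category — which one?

LTV 70–85%: FirstBank 30/80 = 37.5%, Lender B 49/101 = 48.5% → Lender B
LTV under 70%: FirstBank 468/823 = 56.9%, Lender B 16/25 = 64.0% → Lender B
LTV over 85%: FirstBank 2/15 = 13.3%, Lender B 97/500 = 19.4% → Lender B
Lender B has the higher rate in all 3 groups.

Lender B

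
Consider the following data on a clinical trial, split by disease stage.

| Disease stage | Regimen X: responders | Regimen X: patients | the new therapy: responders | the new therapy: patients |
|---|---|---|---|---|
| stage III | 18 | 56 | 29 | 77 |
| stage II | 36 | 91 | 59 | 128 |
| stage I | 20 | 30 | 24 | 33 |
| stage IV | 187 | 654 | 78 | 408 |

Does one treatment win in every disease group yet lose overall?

No

Stage III: Regimen X 18/56 = 32.1%, the new therapy 29/77 = 37.7% → the new therapy
Stage II: Regimen X 36/91 = 39.6%, the new therapy 59/128 = 46.1% → the new therapy
Stage I: Regimen X 20/30 = 66.7%, the new therapy 24/33 = 72.7% → the new therapy
Stage IV: Regimen X 187/654 = 28.6%, the new therapy 78/408 = 19.1% → Regimen X
Overall: Regimen X 261/831 = 31.4%, the new therapy 190/646 = 29.4% → Regimen X
Neither sweeps: Regimen X wins 1 of 4 groups, the new therapy wins 3. Regimen X wins overall but not every group — no Simpson reversal.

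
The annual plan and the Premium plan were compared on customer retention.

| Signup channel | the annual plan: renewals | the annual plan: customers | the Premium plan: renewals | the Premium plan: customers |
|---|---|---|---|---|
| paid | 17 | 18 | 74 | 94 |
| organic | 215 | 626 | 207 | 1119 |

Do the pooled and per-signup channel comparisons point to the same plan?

Yes

Paid: the annual plan 17/18 = 94.4%, the Premium plan 74/94 = 78.7% → the annual plan
Organic: the annual plan 215/626 = 34.3%, the Premium plan 207/1119 = 18.5% → the annual plan
Overall: the annual plan 232/644 = 36.0%, the Premium plan 281/1213 = 23.2% → the annual plan
The annual plan wins overall and in every signup group — no reversal.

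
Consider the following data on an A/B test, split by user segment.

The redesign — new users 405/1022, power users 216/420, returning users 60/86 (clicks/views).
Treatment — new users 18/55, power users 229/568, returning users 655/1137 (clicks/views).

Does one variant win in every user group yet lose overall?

Yes

New users: the redesign 405/1022 = 39.6%, Treatment 18/55 = 32.7% → the redesign
Power users: the redesign 216/420 = 51.4%, Treatment 229/568 = 40.3% → the redesign
Returning users: the redesign 60/86 = 69.8%, Treatment 655/1137 = 57.6% → the redesign
Overall: the redesign 681/1528 = 44.6%, Treatment 902/1760 = 51.2% → Treatment
The redesign wins each user group but Treatment wins overall — the comparison reverses. The redesign's views skew toward new users, which has a lower base rate.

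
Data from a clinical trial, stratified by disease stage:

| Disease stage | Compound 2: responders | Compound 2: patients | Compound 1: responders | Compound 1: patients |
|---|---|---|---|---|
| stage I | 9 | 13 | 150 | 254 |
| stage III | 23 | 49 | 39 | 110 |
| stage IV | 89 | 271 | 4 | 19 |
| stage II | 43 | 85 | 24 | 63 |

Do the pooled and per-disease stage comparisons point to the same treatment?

Stage I: Compound 2 9/13 = 69.2%, Compound 1 150/254 = 59.1% → Compound 2
Stage III: Compound 2 23/49 = 46.9%, Compound 1 39/110 = 35.5% → Compound 2
Stage IV: Compound 2 89/271 = 32.8%, Compound 1 4/19 = 21.1% → Compound 2
Stage II: Compound 2 43/85 = 50.6%, Compound 1 24/63 = 38.1% → Compound 2
Overall: Compound 2 164/418 = 39.2%, Compound 1 217/446 = 48.7% → Compound 1
Compound 2 wins each disease group but Compound 1 wins overall — the comparison reverses. Compound 2's patients skew toward stage IV, which has a lower base rate.

No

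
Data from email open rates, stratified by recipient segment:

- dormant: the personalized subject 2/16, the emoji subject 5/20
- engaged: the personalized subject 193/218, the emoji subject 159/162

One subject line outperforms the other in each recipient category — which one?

Dormant: the personalized subject 2/16 = 12.5%, the emoji subject 5/20 = 25.0% → the emoji subject
Engaged: the personalized subject 193/218 = 88.5%, the emoji subject 159/162 = 98.1% → the emoji subject
The emoji subject has the higher rate in both groups.

the emoji subject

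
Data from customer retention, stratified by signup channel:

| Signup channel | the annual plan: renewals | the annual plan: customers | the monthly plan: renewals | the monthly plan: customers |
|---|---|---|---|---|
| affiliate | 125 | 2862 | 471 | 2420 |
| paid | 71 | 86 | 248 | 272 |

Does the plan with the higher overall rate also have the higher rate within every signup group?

Yes

Affiliate: the annual plan 125/2862 = 4.4%, the monthly plan 471/2420 = 19.5% → the monthly plan
Paid: the annual plan 71/86 = 82.6%, the monthly plan 248/272 = 91.2% → the monthly plan
Overall: the annual plan 196/2948 = 6.6%, the monthly plan 719/2692 = 26.7% → the monthly plan
The monthly plan wins overall and in every signup group — no reversal.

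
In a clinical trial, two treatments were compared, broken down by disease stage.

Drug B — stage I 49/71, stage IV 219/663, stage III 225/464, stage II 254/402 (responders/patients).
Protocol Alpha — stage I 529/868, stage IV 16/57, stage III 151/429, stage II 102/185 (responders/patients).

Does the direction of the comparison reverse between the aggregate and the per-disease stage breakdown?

Stage I: Drug B 49/71 = 69.0%, Protocol Alpha 529/868 = 60.9% → Drug B
Stage IV: Drug B 219/663 = 33.0%, Protocol Alpha 16/57 = 28.1% → Drug B
Stage III: Drug B 225/464 = 48.5%, Protocol Alpha 151/429 = 35.2% → Drug B
Stage II: Drug B 254/402 = 63.2%, Protocol Alpha 102/185 = 55.1% → Drug B
Overall: Drug B 747/1600 = 46.7%, Protocol Alpha 798/1539 = 51.9% → Protocol Alpha
Drug B wins each disease group but Protocol Alpha wins overall — the comparison reverses. Drug B's patients skew toward stage IV, which has a lower base rate.

Yes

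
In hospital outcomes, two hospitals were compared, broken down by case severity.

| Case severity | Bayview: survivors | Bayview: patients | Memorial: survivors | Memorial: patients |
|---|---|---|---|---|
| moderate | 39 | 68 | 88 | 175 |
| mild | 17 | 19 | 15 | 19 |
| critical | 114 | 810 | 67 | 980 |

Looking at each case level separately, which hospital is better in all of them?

Moderate: Bayview 39/68 = 57.4%, Memorial 88/175 = 50.3% → Bayview
Mild: Bayview 17/19 = 89.5%, Memorial 15/19 = 78.9% → Bayview
Critical: Bayview 114/810 = 14.1%, Memorial 67/980 = 6.8% → Bayview
Bayview has the higher rate in all 3 groups.

Bayview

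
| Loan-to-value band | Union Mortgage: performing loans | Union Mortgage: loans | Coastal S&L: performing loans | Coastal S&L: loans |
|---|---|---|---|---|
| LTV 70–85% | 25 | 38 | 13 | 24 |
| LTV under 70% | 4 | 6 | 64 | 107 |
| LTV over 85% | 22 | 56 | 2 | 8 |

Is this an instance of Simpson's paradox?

LTV 70–85%: Union Mortgage 25/38 = 65.8%, Coastal S&L 13/24 = 54.2% → Union Mortgage
LTV under 70%: Union Mortgage 4/6 = 66.7%, Coastal S&L 64/107 = 59.8% → Union Mortgage
LTV over 85%: Union Mortgage 22/56 = 39.3%, Coastal S&L 2/8 = 25.0% → Union Mortgage
Overall: Union Mortgage 51/100 = 51.0%, Coastal S&L 79/139 = 56.8% → Coastal S&L
Union Mortgage wins each loan-to-value group but Coastal S&L wins overall — the comparison reverses. Union Mortgage's loans skew toward LTV over 85%, which has a lower base rate.

Yes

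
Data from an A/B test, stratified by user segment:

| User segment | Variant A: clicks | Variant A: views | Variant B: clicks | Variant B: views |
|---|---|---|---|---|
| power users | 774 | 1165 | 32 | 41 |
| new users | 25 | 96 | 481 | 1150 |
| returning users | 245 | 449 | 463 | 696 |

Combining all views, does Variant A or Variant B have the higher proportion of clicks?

Variant A

Power users: Variant A 774/1165 = 66.4%, Variant B 32/41 = 78.0% → Variant B
New users: Variant A 25/96 = 26.0%, Variant B 481/1150 = 41.8% → Variant B
Returning users: Variant A 245/449 = 54.6%, Variant B 463/696 = 66.5% → Variant B
Overall: Variant A 1044/1710 = 61.1%, Variant B 976/1887 = 51.7% → Variant A
(Variant B wins every user group but Variant A wins overall — Variant B's views skew toward the low-rate new users group.)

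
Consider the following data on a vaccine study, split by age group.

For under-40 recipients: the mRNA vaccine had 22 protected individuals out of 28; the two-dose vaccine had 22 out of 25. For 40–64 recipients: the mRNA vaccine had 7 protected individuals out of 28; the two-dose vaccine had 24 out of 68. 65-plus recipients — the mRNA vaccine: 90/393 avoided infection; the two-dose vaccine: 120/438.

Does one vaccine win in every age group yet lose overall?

No

Under-40: the mRNA vaccine 22/28 = 78.6%, the two-dose vaccine 22/25 = 88.0% → the two-dose vaccine
40–64: the mRNA vaccine 7/28 = 25.0%, the two-dose vaccine 24/68 = 35.3% → the two-dose vaccine
65-plus: the mRNA vaccine 90/393 = 22.9%, the two-dose vaccine 120/438 = 27.4% → the two-dose vaccine
Overall: the mRNA vaccine 119/449 = 26.5%, the two-dose vaccine 166/531 = 31.3% → the two-dose vaccine
The two-dose vaccine wins overall and in every age group — no reversal.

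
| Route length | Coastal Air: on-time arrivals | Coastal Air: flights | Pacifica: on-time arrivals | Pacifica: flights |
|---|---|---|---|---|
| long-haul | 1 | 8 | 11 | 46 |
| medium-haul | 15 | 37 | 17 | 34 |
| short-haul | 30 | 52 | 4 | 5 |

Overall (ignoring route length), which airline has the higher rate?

Long-haul: Coastal Air 1/8 = 12.5%, Pacifica 11/46 = 23.9% → Pacifica
Medium-haul: Coastal Air 15/37 = 40.5%, Pacifica 17/34 = 50.0% → Pacifica
Short-haul: Coastal Air 30/52 = 57.7%, Pacifica 4/5 = 80.0% → Pacifica
Overall: Coastal Air 46/97 = 47.4%, Pacifica 32/85 = 37.6% → Coastal Air
(Pacifica wins every route group but Coastal Air wins overall — Pacifica's flights skew toward the low-rate long-haul group.)

Coastal Air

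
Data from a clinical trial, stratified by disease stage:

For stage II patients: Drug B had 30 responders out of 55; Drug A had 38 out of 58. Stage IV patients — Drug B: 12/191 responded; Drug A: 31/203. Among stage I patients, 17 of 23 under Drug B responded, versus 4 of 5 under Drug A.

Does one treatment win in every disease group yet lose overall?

No

Stage II: Drug B 30/55 = 54.5%, Drug A 38/58 = 65.5% → Drug A
Stage IV: Drug B 12/191 = 6.3%, Drug A 31/203 = 15.3% → Drug A
Stage I: Drug B 17/23 = 73.9%, Drug A 4/5 = 80.0% → Drug A
Overall: Drug B 59/269 = 21.9%, Drug A 73/266 = 27.4% → Drug A
Drug A wins overall and in every disease group — no reversal.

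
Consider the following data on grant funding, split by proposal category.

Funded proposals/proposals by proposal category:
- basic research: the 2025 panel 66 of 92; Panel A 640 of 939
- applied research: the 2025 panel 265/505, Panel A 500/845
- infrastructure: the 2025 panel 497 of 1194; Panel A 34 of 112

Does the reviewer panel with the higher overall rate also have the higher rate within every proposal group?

Basic research: the 2025 panel 66/92 = 71.7%, Panel A 640/939 = 68.2% → the 2025 panel
Applied research: the 2025 panel 265/505 = 52.5%, Panel A 500/845 = 59.2% → Panel A
Infrastructure: the 2025 panel 497/1194 = 41.6%, Panel A 34/112 = 30.4% → the 2025 panel
Overall: the 2025 panel 828/1791 = 46.2%, Panel A 1174/1896 = 61.9% → Panel A
Neither sweeps: the 2025 panel wins 2 of 3 groups, Panel A wins 1. Panel A wins overall but not every group — no Simpson reversal.

No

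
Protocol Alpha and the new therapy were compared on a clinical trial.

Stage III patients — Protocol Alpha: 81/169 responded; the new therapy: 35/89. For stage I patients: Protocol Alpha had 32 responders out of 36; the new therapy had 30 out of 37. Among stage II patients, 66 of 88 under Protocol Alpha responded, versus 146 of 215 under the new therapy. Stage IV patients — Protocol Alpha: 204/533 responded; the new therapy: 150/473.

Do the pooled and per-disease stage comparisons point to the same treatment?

Yes

Stage III: Protocol Alpha 81/169 = 47.9%, the new therapy 35/89 = 39.3% → Protocol Alpha
Stage I: Protocol Alpha 32/36 = 88.9%, the new therapy 30/37 = 81.1% → Protocol Alpha
Stage II: Protocol Alpha 66/88 = 75.0%, the new therapy 146/215 = 67.9% → Protocol Alpha
Stage IV: Protocol Alpha 204/533 = 38.3%, the new therapy 150/473 = 31.7% → Protocol Alpha
Overall: Protocol Alpha 383/826 = 46.4%, the new therapy 361/814 = 44.3% → Protocol Alpha
Protocol Alpha wins overall and in every disease group — no reversal.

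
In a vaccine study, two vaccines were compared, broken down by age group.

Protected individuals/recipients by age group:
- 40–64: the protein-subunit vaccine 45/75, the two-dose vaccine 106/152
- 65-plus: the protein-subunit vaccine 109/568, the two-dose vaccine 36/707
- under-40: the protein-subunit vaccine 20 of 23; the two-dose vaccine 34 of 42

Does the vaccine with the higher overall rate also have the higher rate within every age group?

40–64: the protein-subunit vaccine 45/75 = 60.0%, the two-dose vaccine 106/152 = 69.7% → the two-dose vaccine
65-plus: the protein-subunit vaccine 109/568 = 19.2%, the two-dose vaccine 36/707 = 5.1% → the protein-subunit vaccine
Under-40: the protein-subunit vaccine 20/23 = 87.0%, the two-dose vaccine 34/42 = 81.0% → the protein-subunit vaccine
Overall: the protein-subunit vaccine 174/666 = 26.1%, the two-dose vaccine 176/901 = 19.5% → the protein-subunit vaccine
Neither sweeps: the protein-subunit vaccine wins 2 of 3 groups, the two-dose vaccine wins 1. The protein-subunit vaccine wins overall but not every group — no Simpson reversal.

No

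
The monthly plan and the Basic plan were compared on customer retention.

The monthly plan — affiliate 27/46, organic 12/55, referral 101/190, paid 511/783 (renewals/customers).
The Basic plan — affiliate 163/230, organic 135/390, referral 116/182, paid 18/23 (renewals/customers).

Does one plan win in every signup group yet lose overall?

Affiliate: the monthly plan 27/46 = 58.7%, the Basic plan 163/230 = 70.9% → the Basic plan
Organic: the monthly plan 12/55 = 21.8%, the Basic plan 135/390 = 34.6% → the Basic plan
Referral: the monthly plan 101/190 = 53.2%, the Basic plan 116/182 = 63.7% → the Basic plan
Paid: the monthly plan 511/783 = 65.3%, the Basic plan 18/23 = 78.3% → the Basic plan
Overall: the monthly plan 651/1074 = 60.6%, the Basic plan 432/825 = 52.4% → the monthly plan
The Basic plan wins each signup group but the monthly plan wins overall — the comparison reverses. The Basic plan's customers skew toward organic, which has a lower base rate.

Yes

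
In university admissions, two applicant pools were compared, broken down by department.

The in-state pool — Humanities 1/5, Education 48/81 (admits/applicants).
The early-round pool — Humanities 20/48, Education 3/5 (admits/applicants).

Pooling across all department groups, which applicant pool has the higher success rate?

the in-state pool

Humanities: the in-state pool 1/5 = 20.0%, the early-round pool 20/48 = 41.7% → the early-round pool
Education: the in-state pool 48/81 = 59.3%, the early-round pool 3/5 = 60.0% → the early-round pool
Overall: the in-state pool 49/86 = 57.0%, the early-round pool 23/53 = 43.4% → the in-state pool
(The early-round pool wins every department group but the in-state pool wins overall — the early-round pool's applicants skew toward the low-rate Humanities group.)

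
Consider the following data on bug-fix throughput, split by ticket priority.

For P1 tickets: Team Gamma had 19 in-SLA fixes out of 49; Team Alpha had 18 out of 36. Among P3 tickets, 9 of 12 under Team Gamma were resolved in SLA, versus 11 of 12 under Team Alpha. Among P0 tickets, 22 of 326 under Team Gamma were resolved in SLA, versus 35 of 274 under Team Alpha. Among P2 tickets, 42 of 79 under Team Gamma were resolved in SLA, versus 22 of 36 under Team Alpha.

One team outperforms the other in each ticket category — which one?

P1: Team Gamma 19/49 = 38.8%, Team Alpha 18/36 = 50.0% → Team Alpha
P3: Team Gamma 9/12 = 75.0%, Team Alpha 11/12 = 91.7% → Team Alpha
P0: Team Gamma 22/326 = 6.7%, Team Alpha 35/274 = 12.8% → Team Alpha
P2: Team Gamma 42/79 = 53.2%, Team Alpha 22/36 = 61.1% → Team Alpha
Team Alpha has the higher rate in all 4 groups.

Team Alpha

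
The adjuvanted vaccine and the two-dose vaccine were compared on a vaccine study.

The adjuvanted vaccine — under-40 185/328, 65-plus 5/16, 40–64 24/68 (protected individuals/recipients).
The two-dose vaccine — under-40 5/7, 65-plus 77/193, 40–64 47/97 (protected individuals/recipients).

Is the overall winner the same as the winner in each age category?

Under-40: the adjuvanted vaccine 185/328 = 56.4%, the two-dose vaccine 5/7 = 71.4% → the two-dose vaccine
65-plus: the adjuvanted vaccine 5/16 = 31.2%, the two-dose vaccine 77/193 = 39.9% → the two-dose vaccine
40–64: the adjuvanted vaccine 24/68 = 35.3%, the two-dose vaccine 47/97 = 48.5% → the two-dose vaccine
Overall: the adjuvanted vaccine 214/412 = 51.9%, the two-dose vaccine 129/297 = 43.4% → the adjuvanted vaccine
The two-dose vaccine wins each age group but the adjuvanted vaccine wins overall — the comparison reverses. The two-dose vaccine's recipients skew toward 65-plus, which has a lower base rate.

No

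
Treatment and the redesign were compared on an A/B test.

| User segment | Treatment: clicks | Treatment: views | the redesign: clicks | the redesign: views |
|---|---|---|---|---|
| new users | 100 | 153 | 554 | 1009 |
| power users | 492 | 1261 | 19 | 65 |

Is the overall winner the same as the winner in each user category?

New users: Treatment 100/153 = 65.4%, the redesign 554/1009 = 54.9% → Treatment
Power users: Treatment 492/1261 = 39.0%, the redesign 19/65 = 29.2% → Treatment
Overall: Treatment 592/1414 = 41.9%, the redesign 573/1074 = 53.4% → the redesign
Treatment wins each user group but the redesign wins overall — the comparison reverses. Treatment's views skew toward power users, which has a lower base rate.

No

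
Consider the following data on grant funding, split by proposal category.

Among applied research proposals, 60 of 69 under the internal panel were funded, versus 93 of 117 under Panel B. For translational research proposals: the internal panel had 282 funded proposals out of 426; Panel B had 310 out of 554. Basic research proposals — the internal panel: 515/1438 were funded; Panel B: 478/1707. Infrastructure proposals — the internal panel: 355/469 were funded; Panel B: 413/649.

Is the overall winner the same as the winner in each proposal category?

Yes

Applied research: the internal panel 60/69 = 87.0%, Panel B 93/117 = 79.5% → the internal panel
Translational research: the internal panel 282/426 = 66.2%, Panel B 310/554 = 56.0% → the internal panel
Basic research: the internal panel 515/1438 = 35.8%, Panel B 478/1707 = 28.0% → the internal panel
Infrastructure: the internal panel 355/469 = 75.7%, Panel B 413/649 = 63.6% → the internal panel
Overall: the internal panel 1212/2402 = 50.5%, Panel B 1294/3027 = 42.7% → the internal panel
The internal panel wins overall and in every proposal group — no reversal.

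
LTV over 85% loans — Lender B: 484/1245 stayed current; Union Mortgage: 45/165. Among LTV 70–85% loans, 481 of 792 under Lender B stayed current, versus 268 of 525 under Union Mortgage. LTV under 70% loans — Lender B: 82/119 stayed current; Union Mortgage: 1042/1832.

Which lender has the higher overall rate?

Union Mortgage

LTV over 85%: Lender B 484/1245 = 38.9%, Union Mortgage 45/165 = 27.3% → Lender B
LTV 70–85%: Lender B 481/792 = 60.7%, Union Mortgage 268/525 = 51.0% → Lender B
LTV under 70%: Lender B 82/119 = 68.9%, Union Mortgage 1042/1832 = 56.9% → Lender B
Overall: Lender B 1047/2156 = 48.6%, Union Mortgage 1355/2522 = 53.7% → Union Mortgage
(Lender B wins every loan-to-value group but Union Mortgage wins overall — Lender B's loans skew toward the low-rate LTV over 85% group.)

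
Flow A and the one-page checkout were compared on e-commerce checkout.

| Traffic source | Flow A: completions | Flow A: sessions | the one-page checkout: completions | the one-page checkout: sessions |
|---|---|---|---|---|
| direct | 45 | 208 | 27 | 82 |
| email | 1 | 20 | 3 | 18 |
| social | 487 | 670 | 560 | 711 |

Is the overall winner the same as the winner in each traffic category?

Direct: Flow A 45/208 = 21.6%, the one-page checkout 27/82 = 32.9% → the one-page checkout
Email: Flow A 1/20 = 5.0%, the one-page checkout 3/18 = 16.7% → the one-page checkout
Social: Flow A 487/670 = 72.7%, the one-page checkout 560/711 = 78.8% → the one-page checkout
Overall: Flow A 533/898 = 59.4%, the one-page checkout 590/811 = 72.7% → the one-page checkout
The one-page checkout wins overall and in every traffic group — no reversal.

Yes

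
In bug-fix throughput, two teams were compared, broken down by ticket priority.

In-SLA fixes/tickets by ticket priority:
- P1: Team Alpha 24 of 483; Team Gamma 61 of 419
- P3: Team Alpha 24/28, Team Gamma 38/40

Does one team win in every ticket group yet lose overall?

P1: Team Alpha 24/483 = 5.0%, Team Gamma 61/419 = 14.6% → Team Gamma
P3: Team Alpha 24/28 = 85.7%, Team Gamma 38/40 = 95.0% → Team Gamma
Overall: Team Alpha 48/511 = 9.4%, Team Gamma 99/459 = 21.6% → Team Gamma
Team Gamma wins overall and in every ticket group — no reversal.

No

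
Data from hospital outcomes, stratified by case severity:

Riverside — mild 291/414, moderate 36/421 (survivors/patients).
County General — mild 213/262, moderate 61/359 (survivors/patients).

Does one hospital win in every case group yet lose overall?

Mild: Riverside 291/414 = 70.3%, County General 213/262 = 81.3% → County General
Moderate: Riverside 36/421 = 8.6%, County General 61/359 = 17.0% → County General
Overall: Riverside 327/835 = 39.2%, County General 274/621 = 44.1% → County General
County General wins overall and in every case group — no reversal.

No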